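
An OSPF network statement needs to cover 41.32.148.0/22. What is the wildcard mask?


Subnet mask: 255.255.252.0
Wildcard = 255.255.255.255 - subnet mask
255 - 255 = 0
255 - 255 = 0
255 - 252 = 3
255 - 0 = 255
Wildcard: 0.0.3.255


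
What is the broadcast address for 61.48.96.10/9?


Network: 61.0.0.0/9
Host bits = 23
Set all host bits to 1:
Broadcast: 61.127.255.255


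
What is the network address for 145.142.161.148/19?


IP:   10010001.10001110.10100001.10010100
Mask: 11111111.11111111.11100000.00000000
AND operation:
Net:  10010001.10001110.10100000.00000000
Network: 145.142.160.0/19


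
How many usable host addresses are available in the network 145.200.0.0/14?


Host bits = 32 - 14 = 18
Total addresses = 2^18 = 262144
Usable = total - 2 (network and broadcast)
Usable hosts: 262142


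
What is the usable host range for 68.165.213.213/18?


Network: 68.165.192.0
Broadcast: 68.165.255.255
First usable = network + 1
Last usable = broadcast - 1
Range: 68.165.192.1 to 68.165.255.254


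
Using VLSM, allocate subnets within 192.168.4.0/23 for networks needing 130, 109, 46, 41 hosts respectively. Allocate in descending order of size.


130 hosts -> /24 (254 usable): 192.168.4.0/24
109 hosts -> /25 (126 usable): 192.168.5.0/25
46 hosts -> /26 (62 usable): 192.168.5.128/26
41 hosts -> /26 (62 usable): 192.168.5.192/26
Allocation: 192.168.4.0/24 (130 hosts, 254 usable); 192.168.5.0/25 (109 hosts, 126 usable); 192.168.5.128/26 (46 hosts, 62 usable); 192.168.5.192/26 (41 hosts, 62 usable)


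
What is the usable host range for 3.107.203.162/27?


Network: 3.107.203.160
Broadcast: 3.107.203.191
First usable = network + 1
Last usable = broadcast - 1
Range: 3.107.203.161 to 3.107.203.190


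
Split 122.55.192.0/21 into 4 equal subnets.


New prefix = 21 + 2 = 23
Each subnet has 512 addresses
  122.55.192.0/23
  122.55.194.0/23
  122.55.196.0/23
  122.55.198.0/23
Subnets: 122.55.192.0/23, 122.55.194.0/23, 122.55.196.0/23, 122.55.198.0/23


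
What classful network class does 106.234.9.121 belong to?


First octet: 106
Binary: 01101010
0xxxxxxx -> Class A (1-126)
Class A, default mask 255.0.0.0 (/8)


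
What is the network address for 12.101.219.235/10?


IP:   00001100.01100101.11011011.11101011
Mask: 11111111.11000000.00000000.00000000
AND operation:
Net:  00001100.01000000.00000000.00000000
Network: 12.64.0.0/10


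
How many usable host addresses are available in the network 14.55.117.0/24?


Host bits = 32 - 24 = 8
Total addresses = 2^8 = 256
Usable = total - 2 (network and broadcast)
Usable hosts: 254


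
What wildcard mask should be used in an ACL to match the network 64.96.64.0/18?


Subnet mask: 255.255.192.0
Wildcard = 255.255.255.255 - subnet mask
255 - 255 = 0
255 - 255 = 0
255 - 192 = 63
255 - 0 = 255
Wildcard: 0.0.63.255


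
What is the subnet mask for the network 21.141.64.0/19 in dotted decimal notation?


/19 means 19 network bits, 13 host bits
Binary: 11111111111111111110000000000000
Mask: 255.255.224.0


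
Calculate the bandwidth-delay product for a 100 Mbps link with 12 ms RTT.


BDP = bandwidth * RTT
= 100 Mbps * 12 ms
= 100 * 1e6 * 12 / 1000 bits
= 1200000 bits
= 150000 bytes
= 146.4844 KB
BDP = 1200000 bits (150000 bytes)


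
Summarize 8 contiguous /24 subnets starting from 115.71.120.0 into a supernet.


Original prefix: /24
Number of subnets: 8 = 2^3
New prefix = 24 - 3 = 21
Supernet: 115.71.120.0/21


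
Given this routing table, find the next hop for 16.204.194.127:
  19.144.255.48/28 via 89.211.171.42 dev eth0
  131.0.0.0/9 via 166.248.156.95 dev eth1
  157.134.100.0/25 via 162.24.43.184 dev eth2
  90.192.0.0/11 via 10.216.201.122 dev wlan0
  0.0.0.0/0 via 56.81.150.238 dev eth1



Longest prefix match for 16.204.194.127:
  /28 19.144.255.48: no
  /9 131.0.0.0: no
  /25 157.134.100.0: no
  /11 90.192.0.0: no
  /0 0.0.0.0: MATCH
Selected: next-hop 56.81.150.238 via eth1 (matched /0)


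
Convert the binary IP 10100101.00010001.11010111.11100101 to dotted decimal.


10100101 = 165
00010001 = 17
11010111 = 215
11100101 = 229
IP: 165.17.215.229


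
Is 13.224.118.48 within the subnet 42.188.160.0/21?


Subnet network: 42.188.160.0
Test IP AND mask: 13.224.112.0
No, 13.224.118.48 is not in 42.188.160.0/21


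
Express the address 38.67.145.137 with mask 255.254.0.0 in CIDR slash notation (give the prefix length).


Binary: 11111111.11111110.00000000.00000000
Count leading 1s
Prefix: /15


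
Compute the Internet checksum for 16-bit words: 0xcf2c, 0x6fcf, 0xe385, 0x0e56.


Sum all words (with carry folding):
+ 0xcf2c = 0xcf2c
+ 0x6fcf = 0x3efc
+ 0xe385 = 0x2282
+ 0x0e56 = 0x30d8
One's complement: ~0x30d8
Checksum = 0xcf27


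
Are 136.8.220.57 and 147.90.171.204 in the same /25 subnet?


Mask: 255.255.255.128
136.8.220.57 AND mask = 136.8.220.0
147.90.171.204 AND mask = 147.90.171.128
No, different subnets (136.8.220.0 vs 147.90.171.128)


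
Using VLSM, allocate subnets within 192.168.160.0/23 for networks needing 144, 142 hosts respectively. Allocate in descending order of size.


144 hosts -> /24 (254 usable): 192.168.160.0/24
142 hosts -> /24 (254 usable): 192.168.161.0/24
Allocation: 192.168.160.0/24 (144 hosts, 254 usable); 192.168.161.0/24 (142 hosts, 254 usable)


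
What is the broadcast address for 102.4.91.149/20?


Network: 102.4.80.0/20
Host bits = 12
Set all host bits to 1:
Broadcast: 102.4.95.255


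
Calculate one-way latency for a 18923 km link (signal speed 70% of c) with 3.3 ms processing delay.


Speed = 0.7 * 3e5 km/s = 210000 km/s
Propagation delay = 18923 / 210000 = 0.0901 s = 90.1095 ms
Processing delay = 3.3 ms
Total one-way latency = 93.4095 ms


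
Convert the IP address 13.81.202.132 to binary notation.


13 = 00001101
81 = 01010001
202 = 11001010
132 = 10000100
Binary: 00001101.01010001.11001010.10000100


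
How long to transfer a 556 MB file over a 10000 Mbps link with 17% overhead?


Effective throughput = 10000 * (1 - 17/100) = 8300 Mbps
File size in Mb = 556 * 8 = 4448 Mb
Time = 4448 / 8300
Time = 0.5359 seconds


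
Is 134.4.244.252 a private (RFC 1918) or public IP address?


RFC 1918 private ranges:
  10.0.0.0/8 (10.0.0.0 - 10.255.255.255)
  172.16.0.0/12 (172.16.0.0 - 172.31.255.255)
  192.168.0.0/16 (192.168.0.0 - 192.168.255.255)
Public (not in any RFC 1918 range)


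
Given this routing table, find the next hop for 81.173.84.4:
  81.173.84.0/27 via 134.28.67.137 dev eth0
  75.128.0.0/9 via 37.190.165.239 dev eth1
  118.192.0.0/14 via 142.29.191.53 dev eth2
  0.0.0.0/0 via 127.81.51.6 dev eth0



Longest prefix match for 81.173.84.4:
  /27 81.173.84.0: MATCH
  /9 75.128.0.0: no
  /14 118.192.0.0: no
  /0 0.0.0.0: MATCH
Selected: next-hop 134.28.67.137 via eth0 (matched /27)


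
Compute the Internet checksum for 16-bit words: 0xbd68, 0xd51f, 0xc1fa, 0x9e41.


Sum all words (with carry folding):
+ 0xbd68 = 0xbd68
+ 0xd51f = 0x9288
+ 0xc1fa = 0x5483
+ 0x9e41 = 0xf2c4
One's complement: ~0xf2c4
Checksum = 0x0d3b


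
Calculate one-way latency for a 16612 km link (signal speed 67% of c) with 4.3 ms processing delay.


Speed = 0.67 * 3e5 km/s = 201000 km/s
Propagation delay = 16612 / 201000 = 0.0826 s = 82.6468 ms
Processing delay = 4.3 ms
Total one-way latency = 86.9468 ms


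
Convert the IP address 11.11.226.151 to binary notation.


11 = 00001011
11 = 00001011
226 = 11100010
151 = 10010111
Binary: 00001011.00001011.11100010.10010111


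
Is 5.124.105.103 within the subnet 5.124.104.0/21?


Subnet network: 5.124.104.0
Test IP AND mask: 5.124.104.0
Yes, 5.124.105.103 is in 5.124.104.0/21


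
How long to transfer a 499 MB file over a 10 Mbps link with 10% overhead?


Effective throughput = 10 * (1 - 10/100) = 9 Mbps
File size in Mb = 499 * 8 = 3992 Mb
Time = 3992 / 9
Time = 443.5556 seconds


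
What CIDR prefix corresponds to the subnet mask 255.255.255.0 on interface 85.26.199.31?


Binary: 11111111.11111111.11111111.00000000
Count leading 1s
Prefix: /24


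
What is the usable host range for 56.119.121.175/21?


Network: 56.119.120.0
Broadcast: 56.119.127.255
First usable = network + 1
Last usable = broadcast - 1
Range: 56.119.120.1 to 56.119.127.254


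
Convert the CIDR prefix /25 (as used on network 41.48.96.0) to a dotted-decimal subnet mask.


/25 means 25 network bits, 7 host bits
Binary: 11111111111111111111111110000000
Mask: 255.255.255.128


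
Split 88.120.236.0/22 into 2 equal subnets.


New prefix = 22 + 1 = 23
Each subnet has 512 addresses
  88.120.236.0/23
  88.120.238.0/23
Subnets: 88.120.236.0/23, 88.120.238.0/23


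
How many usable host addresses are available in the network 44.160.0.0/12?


Host bits = 32 - 12 = 20
Total addresses = 2^20 = 1048576
Usable = total - 2 (network and broadcast)
Usable hosts: 1048574


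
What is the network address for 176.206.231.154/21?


IP:   10110000.11001110.11100111.10011010
Mask: 11111111.11111111.11111000.00000000
AND operation:
Net:  10110000.11001110.11100000.00000000
Network: 176.206.224.0/21


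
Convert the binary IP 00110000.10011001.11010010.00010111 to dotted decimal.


00110000 = 48
10011001 = 153
11010010 = 210
00010111 = 23
IP: 48.153.210.23


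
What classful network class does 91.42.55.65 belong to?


First octet: 91
Binary: 01011011
0xxxxxxx -> Class A (1-126)
Class A, default mask 255.0.0.0 (/8)


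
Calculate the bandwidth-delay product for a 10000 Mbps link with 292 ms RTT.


BDP = bandwidth * RTT
= 10000 Mbps * 292 ms
= 10000 * 1e6 * 292 / 1000 bits
= 2920000000 bits
= 365000000 bytes
= 356445.3125 KB
BDP = 2920000000 bits (365000000 bytes)


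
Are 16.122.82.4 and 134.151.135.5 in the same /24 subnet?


Mask: 255.255.255.0
16.122.82.4 AND mask = 16.122.82.0
134.151.135.5 AND mask = 134.151.135.0
No, different subnets (16.122.82.0 vs 134.151.135.0)


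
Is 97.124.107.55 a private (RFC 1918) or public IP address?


RFC 1918 private ranges:
  10.0.0.0/8 (10.0.0.0 - 10.255.255.255)
  172.16.0.0/12 (172.16.0.0 - 172.31.255.255)
  192.168.0.0/16 (192.168.0.0 - 192.168.255.255)
Public (not in any RFC 1918 range)


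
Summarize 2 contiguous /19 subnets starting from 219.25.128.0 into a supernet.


Original prefix: /19
Number of subnets: 2 = 2^1
New prefix = 19 - 1 = 18
Supernet: 219.25.128.0/18


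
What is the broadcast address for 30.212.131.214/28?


Network: 30.212.131.208/28
Host bits = 4
Set all host bits to 1:
Broadcast: 30.212.131.223


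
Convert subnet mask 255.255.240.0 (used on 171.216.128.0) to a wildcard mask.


Subnet mask: 255.255.240.0
Wildcard = 255.255.255.255 - subnet mask
255 - 255 = 0
255 - 255 = 0
255 - 240 = 15
255 - 0 = 255
Wildcard: 0.0.15.255


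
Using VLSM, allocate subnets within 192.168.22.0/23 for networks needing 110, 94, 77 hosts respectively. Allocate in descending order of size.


110 hosts -> /25 (126 usable): 192.168.22.0/25
94 hosts -> /25 (126 usable): 192.168.22.128/25
77 hosts -> /25 (126 usable): 192.168.23.0/25
Allocation: 192.168.22.0/25 (110 hosts, 126 usable); 192.168.22.128/25 (94 hosts, 126 usable); 192.168.23.0/25 (77 hosts, 126 usable)


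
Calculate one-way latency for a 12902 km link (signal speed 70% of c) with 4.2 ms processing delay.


Speed = 0.7 * 3e5 km/s = 210000 km/s
Propagation delay = 12902 / 210000 = 0.0614 s = 61.4381 ms
Processing delay = 4.2 ms
Total one-way latency = 65.6381 ms


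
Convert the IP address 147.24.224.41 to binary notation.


147 = 10010011
24 = 00011000
224 = 11100000
41 = 00101001
Binary: 10010011.00011000.11100000.00101001


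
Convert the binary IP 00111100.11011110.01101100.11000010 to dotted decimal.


00111100 = 60
11011110 = 222
01101100 = 108
11000010 = 194
IP: 60.222.108.194


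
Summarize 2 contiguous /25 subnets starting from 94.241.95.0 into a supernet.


Original prefix: /25
Number of subnets: 2 = 2^1
New prefix = 25 - 1 = 24
Supernet: 94.241.95.0/24


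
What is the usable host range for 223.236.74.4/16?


Network: 223.236.0.0
Broadcast: 223.236.255.255
First usable = network + 1
Last usable = broadcast - 1
Range: 223.236.0.1 to 223.236.255.254


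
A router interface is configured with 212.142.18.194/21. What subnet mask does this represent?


/21 means 21 network bits, 11 host bits
Binary: 11111111111111111111100000000000
Mask: 255.255.248.0


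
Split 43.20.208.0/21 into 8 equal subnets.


New prefix = 21 + 3 = 24
Each subnet has 256 addresses
  43.20.208.0/24
  43.20.209.0/24
  43.20.210.0/24
  43.20.211.0/24
  43.20.212.0/24
  43.20.213.0/24
  43.20.214.0/24
  43.20.215.0/24
Subnets: 43.20.208.0/24, 43.20.209.0/24, 43.20.210.0/24, 43.20.211.0/24, 43.20.212.0/24, 43.20.213.0/24, 43.20.214.0/24, 43.20.215.0/24


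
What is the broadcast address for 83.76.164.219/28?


Network: 83.76.164.208/28
Host bits = 4
Set all host bits to 1:
Broadcast: 83.76.164.223


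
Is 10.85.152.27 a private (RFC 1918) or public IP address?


RFC 1918 private ranges:
  10.0.0.0/8 (10.0.0.0 - 10.255.255.255)
  172.16.0.0/12 (172.16.0.0 - 172.31.255.255)
  192.168.0.0/16 (192.168.0.0 - 192.168.255.255)
Private (in 10.0.0.0/8)


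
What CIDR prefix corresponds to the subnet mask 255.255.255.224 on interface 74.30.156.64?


Binary: 11111111.11111111.11111111.11100000
Count leading 1s
Prefix: /27


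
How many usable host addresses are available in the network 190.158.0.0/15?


Host bits = 32 - 15 = 17
Total addresses = 2^17 = 131072
Usable = total - 2 (network and broadcast)
Usable hosts: 131070


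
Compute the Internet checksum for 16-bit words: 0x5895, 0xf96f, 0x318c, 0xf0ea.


Sum all words (with carry folding):
+ 0x5895 = 0x5895
+ 0xf96f = 0x5205
+ 0x318c = 0x8391
+ 0xf0ea = 0x747c
One's complement: ~0x747c
Checksum = 0x8b83


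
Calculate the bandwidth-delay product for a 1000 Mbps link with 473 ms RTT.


BDP = bandwidth * RTT
= 1000 Mbps * 473 ms
= 1000 * 1e6 * 473 / 1000 bits
= 473000000 bits
= 59125000 bytes
= 57739.2578 KB
BDP = 473000000 bits (59125000 bytes)


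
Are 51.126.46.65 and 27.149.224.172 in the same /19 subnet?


Mask: 255.255.224.0
51.126.46.65 AND mask = 51.126.32.0
27.149.224.172 AND mask = 27.149.224.0
No, different subnets (51.126.32.0 vs 27.149.224.0)


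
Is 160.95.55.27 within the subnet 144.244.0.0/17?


Subnet network: 144.244.0.0
Test IP AND mask: 160.95.0.0
No, 160.95.55.27 is not in 144.244.0.0/17


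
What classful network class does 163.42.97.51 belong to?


First octet: 163
Binary: 10100011
10xxxxxx -> Class B (128-191)
Class B, default mask 255.255.0.0 (/16)


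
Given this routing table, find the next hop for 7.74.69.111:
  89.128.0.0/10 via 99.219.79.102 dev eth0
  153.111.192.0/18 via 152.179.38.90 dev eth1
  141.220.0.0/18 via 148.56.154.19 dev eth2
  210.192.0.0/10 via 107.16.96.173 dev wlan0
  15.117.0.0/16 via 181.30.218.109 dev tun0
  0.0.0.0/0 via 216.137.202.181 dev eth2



Longest prefix match for 7.74.69.111:
  /10 89.128.0.0: no
  /18 153.111.192.0: no
  /18 141.220.0.0: no
  /10 210.192.0.0: no
  /16 15.117.0.0: no
  /0 0.0.0.0: MATCH
Selected: next-hop 216.137.202.181 via eth2 (matched /0)


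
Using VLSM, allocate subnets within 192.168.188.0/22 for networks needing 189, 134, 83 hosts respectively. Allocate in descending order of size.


189 hosts -> /24 (254 usable): 192.168.188.0/24
134 hosts -> /24 (254 usable): 192.168.189.0/24
83 hosts -> /25 (126 usable): 192.168.190.0/25
Allocation: 192.168.188.0/24 (189 hosts, 254 usable); 192.168.189.0/24 (134 hosts, 254 usable); 192.168.190.0/25 (83 hosts, 126 usable)


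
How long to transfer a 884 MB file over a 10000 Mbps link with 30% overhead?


Effective throughput = 10000 * (1 - 30/100) = 7000 Mbps
File size in Mb = 884 * 8 = 7072 Mb
Time = 7072 / 7000
Time = 1.0103 seconds


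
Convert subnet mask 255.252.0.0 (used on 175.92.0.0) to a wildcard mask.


Subnet mask: 255.252.0.0
Wildcard = 255.255.255.255 - subnet mask
255 - 255 = 0
255 - 252 = 3
255 - 0 = 255
255 - 0 = 255
Wildcard: 0.3.255.255


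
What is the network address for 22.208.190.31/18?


IP:   00010110.11010000.10111110.00011111
Mask: 11111111.11111111.11000000.00000000
AND operation:
Net:  00010110.11010000.10000000.00000000
Network: 22.208.128.0/18


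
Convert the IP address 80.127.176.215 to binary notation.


80 = 01010000
127 = 01111111
176 = 10110000
215 = 11010111
Binary: 01010000.01111111.10110000.11010111


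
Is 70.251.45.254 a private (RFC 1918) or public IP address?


RFC 1918 private ranges:
  10.0.0.0/8 (10.0.0.0 - 10.255.255.255)
  172.16.0.0/12 (172.16.0.0 - 172.31.255.255)
  192.168.0.0/16 (192.168.0.0 - 192.168.255.255)
Public (not in any RFC 1918 range)


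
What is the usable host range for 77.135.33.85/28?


Network: 77.135.33.80
Broadcast: 77.135.33.95
First usable = network + 1
Last usable = broadcast - 1
Range: 77.135.33.81 to 77.135.33.94


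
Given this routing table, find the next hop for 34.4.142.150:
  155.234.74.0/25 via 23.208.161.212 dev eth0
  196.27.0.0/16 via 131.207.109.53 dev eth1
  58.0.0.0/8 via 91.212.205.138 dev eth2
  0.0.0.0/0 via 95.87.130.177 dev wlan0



Longest prefix match for 34.4.142.150:
  /25 155.234.74.0: no
  /16 196.27.0.0: no
  /8 58.0.0.0: no
  /0 0.0.0.0: MATCH
Selected: next-hop 95.87.130.177 via wlan0 (matched /0)


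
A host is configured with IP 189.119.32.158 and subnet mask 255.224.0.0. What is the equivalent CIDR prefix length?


Binary: 11111111.11100000.00000000.00000000
Count leading 1s
Prefix: /11


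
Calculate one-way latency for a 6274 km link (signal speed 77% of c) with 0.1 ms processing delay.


Speed = 0.77 * 3e5 km/s = 231000 km/s
Propagation delay = 6274 / 231000 = 0.0272 s = 27.1602 ms
Processing delay = 0.1 ms
Total one-way latency = 27.2602 ms


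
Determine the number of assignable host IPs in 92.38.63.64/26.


Host bits = 32 - 26 = 6
Total addresses = 2^6 = 64
Usable = total - 2 (network and broadcast)
Usable hosts: 62


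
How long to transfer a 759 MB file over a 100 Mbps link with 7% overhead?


Effective throughput = 100 * (1 - 7/100) = 93 Mbps
File size in Mb = 759 * 8 = 6072 Mb
Time = 6072 / 93
Time = 65.2903 seconds


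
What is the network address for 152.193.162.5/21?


IP:   10011000.11000001.10100010.00000101
Mask: 11111111.11111111.11111000.00000000
AND operation:
Net:  10011000.11000001.10100000.00000000
Network: 152.193.160.0/21


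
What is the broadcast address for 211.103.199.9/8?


Network: 211.0.0.0/8
Host bits = 24
Set all host bits to 1:
Broadcast: 211.255.255.255


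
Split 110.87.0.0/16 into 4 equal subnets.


New prefix = 16 + 2 = 18
Each subnet has 16384 addresses
  110.87.0.0/18
  110.87.64.0/18
  110.87.128.0/18
  110.87.192.0/18
Subnets: 110.87.0.0/18, 110.87.64.0/18, 110.87.128.0/18, 110.87.192.0/18


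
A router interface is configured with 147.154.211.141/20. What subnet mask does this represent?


/20 means 20 network bits, 12 host bits
Binary: 11111111111111111111000000000000
Mask: 255.255.240.0


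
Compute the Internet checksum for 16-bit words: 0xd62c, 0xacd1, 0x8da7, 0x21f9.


Sum all words (with carry folding):
+ 0xd62c = 0xd62c
+ 0xacd1 = 0x82fe
+ 0x8da7 = 0x10a6
+ 0x21f9 = 0x329f
One's complement: ~0x329f
Checksum = 0xcd60


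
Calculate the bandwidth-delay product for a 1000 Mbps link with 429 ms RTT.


BDP = bandwidth * RTT
= 1000 Mbps * 429 ms
= 1000 * 1e6 * 429 / 1000 bits
= 429000000 bits
= 53625000 bytes
= 52368.1641 KB
BDP = 429000000 bits (53625000 bytes)


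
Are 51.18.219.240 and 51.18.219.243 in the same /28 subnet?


Mask: 255.255.255.240
51.18.219.240 AND mask = 51.18.219.240
51.18.219.243 AND mask = 51.18.219.240
Yes, same subnet (51.18.219.240)


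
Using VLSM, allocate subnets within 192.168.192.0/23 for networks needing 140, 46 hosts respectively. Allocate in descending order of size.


140 hosts -> /24 (254 usable): 192.168.192.0/24
46 hosts -> /26 (62 usable): 192.168.193.0/26
Allocation: 192.168.192.0/24 (140 hosts, 254 usable); 192.168.193.0/26 (46 hosts, 62 usable)


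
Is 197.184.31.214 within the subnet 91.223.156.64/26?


Subnet network: 91.223.156.64
Test IP AND mask: 197.184.31.192
No, 197.184.31.214 is not in 91.223.156.64/26


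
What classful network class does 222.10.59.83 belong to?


First octet: 222
Binary: 11011110
110xxxxx -> Class C (192-223)
Class C, default mask 255.255.255.0 (/24)


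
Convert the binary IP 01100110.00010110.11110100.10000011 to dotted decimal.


01100110 = 102
00010110 = 22
11110100 = 244
10000011 = 131
IP: 102.22.244.131


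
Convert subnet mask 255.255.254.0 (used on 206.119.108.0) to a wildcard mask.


Subnet mask: 255.255.254.0
Wildcard = 255.255.255.255 - subnet mask
255 - 255 = 0
255 - 255 = 0
255 - 254 = 1
255 - 0 = 255
Wildcard: 0.0.1.255


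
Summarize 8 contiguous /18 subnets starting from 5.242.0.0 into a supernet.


Original prefix: /18
Number of subnets: 8 = 2^3
New prefix = 18 - 3 = 15
Supernet: 5.242.0.0/15


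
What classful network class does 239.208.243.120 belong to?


First octet: 239
Binary: 11101111
1110xxxx -> Class D (224-239)
Class D (multicast), default mask N/A


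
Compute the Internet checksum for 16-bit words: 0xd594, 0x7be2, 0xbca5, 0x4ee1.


Sum all words (with carry folding):
+ 0xd594 = 0xd594
+ 0x7be2 = 0x5177
+ 0xbca5 = 0x0e1d
+ 0x4ee1 = 0x5cfe
One's complement: ~0x5cfe
Checksum = 0xa301


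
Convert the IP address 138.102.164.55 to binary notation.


138 = 10001010
102 = 01100110
164 = 10100100
55 = 00110111
Binary: 10001010.01100110.10100100.00110111


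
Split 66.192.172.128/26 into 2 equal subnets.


New prefix = 26 + 1 = 27
Each subnet has 32 addresses
  66.192.172.128/27
  66.192.172.160/27
Subnets: 66.192.172.128/27, 66.192.172.160/27


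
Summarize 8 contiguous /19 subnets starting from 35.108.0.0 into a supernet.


Original prefix: /19
Number of subnets: 8 = 2^3
New prefix = 19 - 3 = 16
Supernet: 35.108.0.0/16


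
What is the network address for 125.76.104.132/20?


IP:   01111101.01001100.01101000.10000100
Mask: 11111111.11111111.11110000.00000000
AND operation:
Net:  01111101.01001100.01100000.00000000
Network: 125.76.96.0/20


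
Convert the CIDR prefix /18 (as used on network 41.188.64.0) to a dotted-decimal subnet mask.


/18 means 18 network bits, 14 host bits
Binary: 11111111111111111100000000000000
Mask: 255.255.192.0


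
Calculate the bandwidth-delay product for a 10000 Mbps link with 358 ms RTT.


BDP = bandwidth * RTT
= 10000 Mbps * 358 ms
= 10000 * 1e6 * 358 / 1000 bits
= 3580000000 bits
= 447500000 bytes
= 437011.7188 KB
BDP = 3580000000 bits (447500000 bytes)


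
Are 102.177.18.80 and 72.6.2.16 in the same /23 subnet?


Mask: 255.255.254.0
102.177.18.80 AND mask = 102.177.18.0
72.6.2.16 AND mask = 72.6.2.0
No, different subnets (102.177.18.0 vs 72.6.2.0)


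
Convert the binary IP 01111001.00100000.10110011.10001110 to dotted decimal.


01111001 = 121
00100000 = 32
10110011 = 179
10001110 = 142
IP: 121.32.179.142


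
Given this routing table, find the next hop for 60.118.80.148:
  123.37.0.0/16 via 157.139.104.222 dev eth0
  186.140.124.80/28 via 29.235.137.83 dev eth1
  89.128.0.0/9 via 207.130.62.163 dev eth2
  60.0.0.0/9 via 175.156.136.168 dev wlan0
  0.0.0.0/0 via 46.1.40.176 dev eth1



Longest prefix match for 60.118.80.148:
  /16 123.37.0.0: no
  /28 186.140.124.80: no
  /9 89.128.0.0: no
  /9 60.0.0.0: MATCH
  /0 0.0.0.0: MATCH
Selected: next-hop 175.156.136.168 via wlan0 (matched /9)


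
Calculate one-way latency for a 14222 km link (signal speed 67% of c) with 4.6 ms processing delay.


Speed = 0.67 * 3e5 km/s = 201000 km/s
Propagation delay = 14222 / 201000 = 0.0708 s = 70.7562 ms
Processing delay = 4.6 ms
Total one-way latency = 75.3562 ms


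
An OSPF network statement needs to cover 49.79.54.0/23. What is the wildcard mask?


Subnet mask: 255.255.254.0
Wildcard = 255.255.255.255 - subnet mask
255 - 255 = 0
255 - 255 = 0
255 - 254 = 1
255 - 0 = 255
Wildcard: 0.0.1.255


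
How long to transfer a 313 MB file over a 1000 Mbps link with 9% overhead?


Effective throughput = 1000 * (1 - 9/100) = 910 Mbps
File size in Mb = 313 * 8 = 2504 Mb
Time = 2504 / 910
Time = 2.7516 seconds


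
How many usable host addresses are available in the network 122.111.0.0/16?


Host bits = 32 - 16 = 16
Total addresses = 2^16 = 65536
Usable = total - 2 (network and broadcast)
Usable hosts: 65534


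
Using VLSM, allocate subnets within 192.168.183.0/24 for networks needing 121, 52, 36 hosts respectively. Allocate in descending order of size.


121 hosts -> /25 (126 usable): 192.168.183.0/25
52 hosts -> /26 (62 usable): 192.168.183.128/26
36 hosts -> /26 (62 usable): 192.168.183.192/26
Allocation: 192.168.183.0/25 (121 hosts, 126 usable); 192.168.183.128/26 (52 hosts, 62 usable); 192.168.183.192/26 (36 hosts, 62 usable)


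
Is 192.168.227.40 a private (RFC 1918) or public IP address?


RFC 1918 private ranges:
  10.0.0.0/8 (10.0.0.0 - 10.255.255.255)
  172.16.0.0/12 (172.16.0.0 - 172.31.255.255)
  192.168.0.0/16 (192.168.0.0 - 192.168.255.255)
Private (in 192.168.0.0/16)


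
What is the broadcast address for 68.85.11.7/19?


Network: 68.85.0.0/19
Host bits = 13
Set all host bits to 1:
Broadcast: 68.85.31.255


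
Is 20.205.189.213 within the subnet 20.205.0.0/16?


Subnet network: 20.205.0.0
Test IP AND mask: 20.205.0.0
Yes, 20.205.189.213 is in 20.205.0.0/16


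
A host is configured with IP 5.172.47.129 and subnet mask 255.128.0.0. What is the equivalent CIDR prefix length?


Binary: 11111111.10000000.00000000.00000000
Count leading 1s
Prefix: /9


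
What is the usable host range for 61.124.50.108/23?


Network: 61.124.50.0
Broadcast: 61.124.51.255
First usable = network + 1
Last usable = broadcast - 1
Range: 61.124.50.1 to 61.124.51.254


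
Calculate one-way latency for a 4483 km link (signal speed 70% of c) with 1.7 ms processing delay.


Speed = 0.7 * 3e5 km/s = 210000 km/s
Propagation delay = 4483 / 210000 = 0.0213 s = 21.3476 ms
Processing delay = 1.7 ms
Total one-way latency = 23.0476 ms


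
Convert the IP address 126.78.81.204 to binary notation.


126 = 01111110
78 = 01001110
81 = 01010001
204 = 11001100
Binary: 01111110.01001110.01010001.11001100


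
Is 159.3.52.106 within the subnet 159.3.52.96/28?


Subnet network: 159.3.52.96
Test IP AND mask: 159.3.52.96
Yes, 159.3.52.106 is in 159.3.52.96/28


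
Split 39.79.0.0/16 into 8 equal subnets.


New prefix = 16 + 3 = 19
Each subnet has 8192 addresses
  39.79.0.0/19
  39.79.32.0/19
  39.79.64.0/19
  39.79.96.0/19
  39.79.128.0/19
  39.79.160.0/19
  39.79.192.0/19
  39.79.224.0/19
Subnets: 39.79.0.0/19, 39.79.32.0/19, 39.79.64.0/19, 39.79.96.0/19, 39.79.128.0/19, 39.79.160.0/19, 39.79.192.0/19, 39.79.224.0/19


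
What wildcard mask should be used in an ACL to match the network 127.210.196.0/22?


Subnet mask: 255.255.252.0
Wildcard = 255.255.255.255 - subnet mask
255 - 255 = 0
255 - 255 = 0
255 - 252 = 3
255 - 0 = 255
Wildcard: 0.0.3.255


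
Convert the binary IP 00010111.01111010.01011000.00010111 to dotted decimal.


00010111 = 23
01111010 = 122
01011000 = 88
00010111 = 23
IP: 23.122.88.23


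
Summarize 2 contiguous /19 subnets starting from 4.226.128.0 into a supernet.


Original prefix: /19
Number of subnets: 2 = 2^1
New prefix = 19 - 1 = 18
Supernet: 4.226.128.0/18


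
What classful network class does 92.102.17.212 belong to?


First octet: 92
Binary: 01011100
0xxxxxxx -> Class A (1-126)
Class A, default mask 255.0.0.0 (/8)


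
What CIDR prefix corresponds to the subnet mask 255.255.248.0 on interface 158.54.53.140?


Binary: 11111111.11111111.11111000.00000000
Count leading 1s
Prefix: /21


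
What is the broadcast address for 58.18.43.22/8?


Network: 58.0.0.0/8
Host bits = 24
Set all host bits to 1:
Broadcast: 58.255.255.255


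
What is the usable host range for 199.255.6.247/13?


Network: 199.248.0.0
Broadcast: 199.255.255.255
First usable = network + 1
Last usable = broadcast - 1
Range: 199.248.0.1 to 199.255.255.254


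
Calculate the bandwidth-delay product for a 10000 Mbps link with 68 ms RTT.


BDP = bandwidth * RTT
= 10000 Mbps * 68 ms
= 10000 * 1e6 * 68 / 1000 bits
= 680000000 bits
= 85000000 bytes
= 83007.8125 KB
BDP = 680000000 bits (85000000 bytes)


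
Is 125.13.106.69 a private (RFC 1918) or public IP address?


RFC 1918 private ranges:
  10.0.0.0/8 (10.0.0.0 - 10.255.255.255)
  172.16.0.0/12 (172.16.0.0 - 172.31.255.255)
  192.168.0.0/16 (192.168.0.0 - 192.168.255.255)
Public (not in any RFC 1918 range)


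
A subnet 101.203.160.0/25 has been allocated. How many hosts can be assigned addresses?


Host bits = 32 - 25 = 7
Total addresses = 2^7 = 128
Usable = total - 2 (network and broadcast)
Usable hosts: 126


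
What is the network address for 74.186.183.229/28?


IP:   01001010.10111010.10110111.11100101
Mask: 11111111.11111111.11111111.11110000
AND operation:
Net:  01001010.10111010.10110111.11100000
Network: 74.186.183.224/28


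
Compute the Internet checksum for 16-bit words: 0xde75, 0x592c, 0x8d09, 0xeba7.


Sum all words (with carry folding):
+ 0xde75 = 0xde75
+ 0x592c = 0x37a2
+ 0x8d09 = 0xc4ab
+ 0xeba7 = 0xb053
One's complement: ~0xb053
Checksum = 0x4fac


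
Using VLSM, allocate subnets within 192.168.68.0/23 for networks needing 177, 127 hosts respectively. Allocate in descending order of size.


177 hosts -> /24 (254 usable): 192.168.68.0/24
127 hosts -> /24 (254 usable): 192.168.69.0/24
Allocation: 192.168.68.0/24 (177 hosts, 254 usable); 192.168.69.0/24 (127 hosts, 254 usable)


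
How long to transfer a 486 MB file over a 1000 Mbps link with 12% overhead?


Effective throughput = 1000 * (1 - 12/100) = 880 Mbps
File size in Mb = 486 * 8 = 3888 Mb
Time = 3888 / 880
Time = 4.4182 seconds


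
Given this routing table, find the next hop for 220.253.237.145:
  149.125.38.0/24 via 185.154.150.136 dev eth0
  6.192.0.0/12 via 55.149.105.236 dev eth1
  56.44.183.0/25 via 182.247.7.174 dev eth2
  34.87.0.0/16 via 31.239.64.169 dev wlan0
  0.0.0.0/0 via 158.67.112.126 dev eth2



Longest prefix match for 220.253.237.145:
  /24 149.125.38.0: no
  /12 6.192.0.0: no
  /25 56.44.183.0: no
  /16 34.87.0.0: no
  /0 0.0.0.0: MATCH
Selected: next-hop 158.67.112.126 via eth2 (matched /0)


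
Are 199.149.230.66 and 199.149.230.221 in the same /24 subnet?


Mask: 255.255.255.0
199.149.230.66 AND mask = 199.149.230.0
199.149.230.221 AND mask = 199.149.230.0
Yes, same subnet (199.149.230.0)


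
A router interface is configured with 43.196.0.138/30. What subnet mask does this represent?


/30 means 30 network bits, 2 host bits
Binary: 11111111111111111111111111111100
Mask: 255.255.255.252


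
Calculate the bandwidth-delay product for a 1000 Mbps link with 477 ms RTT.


BDP = bandwidth * RTT
= 1000 Mbps * 477 ms
= 1000 * 1e6 * 477 / 1000 bits
= 477000000 bits
= 59625000 bytes
= 58227.5391 KB
BDP = 477000000 bits (59625000 bytes)


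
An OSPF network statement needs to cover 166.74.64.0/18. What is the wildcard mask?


Subnet mask: 255.255.192.0
Wildcard = 255.255.255.255 - subnet mask
255 - 255 = 0
255 - 255 = 0
255 - 192 = 63
255 - 0 = 255
Wildcard: 0.0.63.255


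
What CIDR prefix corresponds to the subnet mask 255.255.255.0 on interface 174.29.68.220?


Binary: 11111111.11111111.11111111.00000000
Count leading 1s
Prefix: /24


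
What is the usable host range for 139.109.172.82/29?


Network: 139.109.172.80
Broadcast: 139.109.172.87
First usable = network + 1
Last usable = broadcast - 1
Range: 139.109.172.81 to 139.109.172.86


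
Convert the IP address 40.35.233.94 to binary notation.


40 = 00101000
35 = 00100011
233 = 11101001
94 = 01011110
Binary: 00101000.00100011.11101001.01011110


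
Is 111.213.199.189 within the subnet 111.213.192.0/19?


Subnet network: 111.213.192.0
Test IP AND mask: 111.213.192.0
Yes, 111.213.199.189 is in 111.213.192.0/19


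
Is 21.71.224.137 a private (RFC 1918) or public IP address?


RFC 1918 private ranges:
  10.0.0.0/8 (10.0.0.0 - 10.255.255.255)
  172.16.0.0/12 (172.16.0.0 - 172.31.255.255)
  192.168.0.0/16 (192.168.0.0 - 192.168.255.255)
Public (not in any RFC 1918 range)


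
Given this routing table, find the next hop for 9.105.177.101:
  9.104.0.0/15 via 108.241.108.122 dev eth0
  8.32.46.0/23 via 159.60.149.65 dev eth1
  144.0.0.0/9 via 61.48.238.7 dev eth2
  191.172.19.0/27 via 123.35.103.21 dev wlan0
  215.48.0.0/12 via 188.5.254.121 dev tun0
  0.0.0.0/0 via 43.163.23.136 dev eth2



Longest prefix match for 9.105.177.101:
  /15 9.104.0.0: MATCH
  /23 8.32.46.0: no
  /9 144.0.0.0: no
  /27 191.172.19.0: no
  /12 215.48.0.0: no
  /0 0.0.0.0: MATCH
Selected: next-hop 108.241.108.122 via eth0 (matched /15)


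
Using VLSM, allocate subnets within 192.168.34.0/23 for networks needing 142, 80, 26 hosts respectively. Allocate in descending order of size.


142 hosts -> /24 (254 usable): 192.168.34.0/24
80 hosts -> /25 (126 usable): 192.168.35.0/25
26 hosts -> /27 (30 usable): 192.168.35.128/27
Allocation: 192.168.34.0/24 (142 hosts, 254 usable); 192.168.35.0/25 (80 hosts, 126 usable); 192.168.35.128/27 (26 hosts, 30 usable)


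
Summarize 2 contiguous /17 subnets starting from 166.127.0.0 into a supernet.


Original prefix: /17
Number of subnets: 2 = 2^1
New prefix = 17 - 1 = 16
Supernet: 166.127.0.0/16


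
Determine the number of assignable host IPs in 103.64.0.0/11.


Host bits = 32 - 11 = 21
Total addresses = 2^21 = 2097152
Usable = total - 2 (network and broadcast)
Usable hosts: 2097150


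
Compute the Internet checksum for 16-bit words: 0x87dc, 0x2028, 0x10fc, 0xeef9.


Sum all words (with carry folding):
+ 0x87dc = 0x87dc
+ 0x2028 = 0xa804
+ 0x10fc = 0xb900
+ 0xeef9 = 0xa7fa
One's complement: ~0xa7fa
Checksum = 0x5805


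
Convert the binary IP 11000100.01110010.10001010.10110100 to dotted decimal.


11000100 = 196
01110010 = 114
10001010 = 138
10110100 = 180
IP: 196.114.138.180


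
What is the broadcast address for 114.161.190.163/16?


Network: 114.161.0.0/16
Host bits = 16
Set all host bits to 1:
Broadcast: 114.161.255.255


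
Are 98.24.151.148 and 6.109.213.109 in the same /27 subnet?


Mask: 255.255.255.224
98.24.151.148 AND mask = 98.24.151.128
6.109.213.109 AND mask = 6.109.213.96
No, different subnets (98.24.151.128 vs 6.109.213.96)


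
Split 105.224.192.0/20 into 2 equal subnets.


New prefix = 20 + 1 = 21
Each subnet has 2048 addresses
  105.224.192.0/21
  105.224.200.0/21
Subnets: 105.224.192.0/21, 105.224.200.0/21


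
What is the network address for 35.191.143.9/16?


IP:   00100011.10111111.10001111.00001001
Mask: 11111111.11111111.00000000.00000000
AND operation:
Net:  00100011.10111111.00000000.00000000
Network: 35.191.0.0/16


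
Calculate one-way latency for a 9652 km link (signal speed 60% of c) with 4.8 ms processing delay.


Speed = 0.6 * 3e5 km/s = 180000 km/s
Propagation delay = 9652 / 180000 = 0.0536 s = 53.6222 ms
Processing delay = 4.8 ms
Total one-way latency = 58.4222 ms


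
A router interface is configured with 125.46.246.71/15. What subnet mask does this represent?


/15 means 15 network bits, 17 host bits
Binary: 11111111111111100000000000000000
Mask: 255.254.0.0


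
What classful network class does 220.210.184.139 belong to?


First octet: 220
Binary: 11011100
110xxxxx -> Class C (192-223)
Class C, default mask 255.255.255.0 (/24)


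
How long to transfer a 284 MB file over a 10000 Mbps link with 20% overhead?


Effective throughput = 10000 * (1 - 20/100) = 8000 Mbps
File size in Mb = 284 * 8 = 2272 Mb
Time = 2272 / 8000
Time = 0.284 seconds


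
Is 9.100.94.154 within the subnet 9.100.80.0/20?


Subnet network: 9.100.80.0
Test IP AND mask: 9.100.80.0
Yes, 9.100.94.154 is in 9.100.80.0/20


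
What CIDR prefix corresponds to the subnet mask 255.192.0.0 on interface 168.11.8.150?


Binary: 11111111.11000000.00000000.00000000
Count leading 1s
Prefix: /10


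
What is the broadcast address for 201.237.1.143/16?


Network: 201.237.0.0/16
Host bits = 16
Set all host bits to 1:
Broadcast: 201.237.255.255


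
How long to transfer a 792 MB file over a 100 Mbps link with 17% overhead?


Effective throughput = 100 * (1 - 17/100) = 83 Mbps
File size in Mb = 792 * 8 = 6336 Mb
Time = 6336 / 83
Time = 76.3373 seconds


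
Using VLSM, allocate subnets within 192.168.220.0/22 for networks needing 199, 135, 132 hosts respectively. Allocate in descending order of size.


199 hosts -> /24 (254 usable): 192.168.220.0/24
135 hosts -> /24 (254 usable): 192.168.221.0/24
132 hosts -> /24 (254 usable): 192.168.222.0/24
Allocation: 192.168.220.0/24 (199 hosts, 254 usable); 192.168.221.0/24 (135 hosts, 254 usable); 192.168.222.0/24 (132 hosts, 254 usable)


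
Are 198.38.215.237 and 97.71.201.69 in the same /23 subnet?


Mask: 255.255.254.0
198.38.215.237 AND mask = 198.38.214.0
97.71.201.69 AND mask = 97.71.200.0
No, different subnets (198.38.214.0 vs 97.71.200.0)


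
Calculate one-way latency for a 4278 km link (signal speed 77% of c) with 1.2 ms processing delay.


Speed = 0.77 * 3e5 km/s = 231000 km/s
Propagation delay = 4278 / 231000 = 0.0185 s = 18.5195 ms
Processing delay = 1.2 ms
Total one-way latency = 19.7195 ms


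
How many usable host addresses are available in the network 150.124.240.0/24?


Host bits = 32 - 24 = 8
Total addresses = 2^8 = 256
Usable = total - 2 (network and broadcast)
Usable hosts: 254


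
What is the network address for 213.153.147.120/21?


IP:   11010101.10011001.10010011.01111000
Mask: 11111111.11111111.11111000.00000000
AND operation:
Net:  11010101.10011001.10010000.00000000
Network: 213.153.144.0/21


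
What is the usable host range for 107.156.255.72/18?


Network: 107.156.192.0
Broadcast: 107.156.255.255
First usable = network + 1
Last usable = broadcast - 1
Range: 107.156.192.1 to 107.156.255.254


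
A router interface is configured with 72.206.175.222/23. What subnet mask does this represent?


/23 means 23 network bits, 9 host bits
Binary: 11111111111111111111111000000000
Mask: 255.255.254.0


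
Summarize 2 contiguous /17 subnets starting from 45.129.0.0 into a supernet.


Original prefix: /17
Number of subnets: 2 = 2^1
New prefix = 17 - 1 = 16
Supernet: 45.129.0.0/16


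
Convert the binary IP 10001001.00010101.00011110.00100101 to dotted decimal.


10001001 = 137
00010101 = 21
00011110 = 30
00100101 = 37
IP: 137.21.30.37


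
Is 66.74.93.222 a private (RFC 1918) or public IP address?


RFC 1918 private ranges:
  10.0.0.0/8 (10.0.0.0 - 10.255.255.255)
  172.16.0.0/12 (172.16.0.0 - 172.31.255.255)
  192.168.0.0/16 (192.168.0.0 - 192.168.255.255)
Public (not in any RFC 1918 range)


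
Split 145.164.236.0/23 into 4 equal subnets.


New prefix = 23 + 2 = 25
Each subnet has 128 addresses
  145.164.236.0/25
  145.164.236.128/25
  145.164.237.0/25
  145.164.237.128/25
Subnets: 145.164.236.0/25, 145.164.236.128/25, 145.164.237.0/25, 145.164.237.128/25


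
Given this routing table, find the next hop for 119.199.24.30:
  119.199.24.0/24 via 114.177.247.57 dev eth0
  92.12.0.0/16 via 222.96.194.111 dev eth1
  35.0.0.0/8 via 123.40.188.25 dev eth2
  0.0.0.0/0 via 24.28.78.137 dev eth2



Longest prefix match for 119.199.24.30:
  /24 119.199.24.0: MATCH
  /16 92.12.0.0: no
  /8 35.0.0.0: no
  /0 0.0.0.0: MATCH
Selected: next-hop 114.177.247.57 via eth0 (matched /24)


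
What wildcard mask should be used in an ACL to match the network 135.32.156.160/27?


Subnet mask: 255.255.255.224
Wildcard = 255.255.255.255 - subnet mask
255 - 255 = 0
255 - 255 = 0
255 - 255 = 0
255 - 224 = 31
Wildcard: 0.0.0.31
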